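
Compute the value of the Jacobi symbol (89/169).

1

89 ≡ 1 (mod 4), so quadratic reciprocity gives (89/169) = (169/89). Reduce: 169 ≡ 80 (mod 89). Now have (80/89).
Factor out 2: 80 = 2^4·5. Since 89 ≡ 1 (mod 8), (2/89) = +1, and (2/89)^4 = +1. Now have (5/89).
5 ≡ 1 (mod 4), so quadratic reciprocity gives (5/89) = (89/5). Reduce: 89 ≡ 4 (mod 5). Now have (4/5).
Factor out 2: 4 = 2^2. Since 5 ≡ 5 (mod 8), (2/5) = -1, and (2/5)^2 = +1. Now have (1/5).
(1/5) = 1. Collecting the sign factors: 1.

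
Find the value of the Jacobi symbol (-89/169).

1

(-89/169)
  = (89/169)    [169 ≡ 1 mod 4 ⇒ (-1/169) = +1]
  = (169/89)    [QR: 89 ≡ 1 mod 4, sign kept]
  = (80/89)    [169 ≡ 80 mod 89]
  = (5/89)    [89 ≡ 1 mod 8 ⇒ (2/89)^4 = +1]
  = (89/5)    [QR: 5 ≡ 1 mod 4, sign kept]
  = (4/5)    [89 ≡ 4 mod 5]
  = (1/5)    [5 ≡ 5 mod 8 ⇒ (2/5)^2 = +1]
  = 1    [(1/5) = 1]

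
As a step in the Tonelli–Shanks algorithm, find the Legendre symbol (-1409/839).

Pull out -1: (-1409/839) = (-1/839)·(1409/839). Since 839 ≡ 3 (mod 4), (-1/839) = -1. Now have -(1409/839).
Reduce the numerator: 1409 ≡ 570 (mod 839), so (1409/839) = (570/839).
Factor out 2: 570 = 2·285. Since 839 ≡ 7 (mod 8), (2/839) = +1. Now have -(285/839).
285 ≡ 1 (mod 4), so quadratic reciprocity gives (285/839) = (839/285). Reduce: 839 ≡ 269 (mod 285). Now have -(269/285).
269 ≡ 1 (mod 4), so quadratic reciprocity gives (269/285) = (285/269). Reduce: 285 ≡ 16 (mod 269). Now have -(16/269).
Factor out 2: 16 = 2^4. Since 269 ≡ 5 (mod 8), (2/269) = -1, and (2/269)^4 = +1. Now have -(1/269).
(1/269) = 1. Collecting the sign factors: -1.

-1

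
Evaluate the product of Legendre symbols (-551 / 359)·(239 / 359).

1

By multiplicativity, (-551·239 / 359) = (-551 / 359)·(239 / 359).
First factor (-551 / 359):
(-551 / 359)
  = (167 / 359)    [-551 ≡ 167 mod 359]
  = -(359 / 167)    [QR: both ≡ 3 mod 4, sign flips]
  = -(25 / 167)    [359 ≡ 25 mod 167]
  = -(167 / 25)    [QR: 25 ≡ 1 mod 4, sign kept]
  = -(17 / 25)    [167 ≡ 17 mod 25]
  = -(25 / 17)    [QR: 17 ≡ 1 mod 4, sign kept]
  = -(8 / 17)    [25 ≡ 8 mod 17]
  = -(1 / 17)    [17 ≡ 1 mod 8 ⇒ (2 / 17)^3 = +1]
  = -1    [(1 / 17) = 1]
Second factor (239 / 359):
(239 / 359)
  = -(359 / 239)    [QR: both ≡ 3 mod 4, sign flips]
  = -(120 / 239)    [359 ≡ 120 mod 239]
  = -(15 / 239)    [239 ≡ 7 mod 8 ⇒ (2 / 239)^3 = +1]
  = (239 / 15)    [QR: both ≡ 3 mod 4, sign flips]
  = (14 / 15)    [239 ≡ 14 mod 15]
  = (7 / 15)    [15 ≡ 7 mod 8 ⇒ (2 / 15) = +1]
  = -(15 / 7)    [QR: both ≡ 3 mod 4, sign flips]
  = -(1 / 7)    [15 ≡ 1 mod 7]
  = -1    [(1 / 7) = 1]
Product: (-1)·(-1) = 1.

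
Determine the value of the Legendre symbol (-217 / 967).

1

(-217 / 967)
  = (750 / 967)    [-217 ≡ 750 mod 967]
  = (375 / 967)    [967 ≡ 7 mod 8 ⇒ (2 / 967) = +1]
  = -(967 / 375)    [QR: both ≡ 3 mod 4, sign flips]
  = -(217 / 375)    [967 ≡ 217 mod 375]
  = -(375 / 217)    [QR: 217 ≡ 1 mod 4, sign kept]
  = -(158 / 217)    [375 ≡ 158 mod 217]
  = -(79 / 217)    [217 ≡ 1 mod 8 ⇒ (2 / 217) = +1]
  = -(217 / 79)    [QR: 217 ≡ 1 mod 4, sign kept]
  = -(59 / 79)    [217 ≡ 59 mod 79]
  = (79 / 59)    [QR: both ≡ 3 mod 4, sign flips]
  = (20 / 59)    [79 ≡ 20 mod 59]
  = (5 / 59)    [59 ≡ 3 mod 8 ⇒ (2 / 59)^2 = +1]
  = (59 / 5)    [QR: 5 ≡ 1 mod 4, sign kept]
  = (4 / 5)    [59 ≡ 4 mod 5]
  = (1 / 5)    [5 ≡ 5 mod 8 ⇒ (2 / 5)^2 = +1]
  = 1    [(1 / 5) = 1]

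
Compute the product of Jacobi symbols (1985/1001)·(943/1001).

By multiplicativity, (1985·943/1001) = (1985/1001)·(943/1001).
First factor (1985/1001):
(1985/1001)
  = (984/1001)    [1985 ≡ 984 mod 1001]
  = (123/1001)    [1001 ≡ 1 mod 8 ⇒ (2/1001)^3 = +1]
  = (1001/123)    [QR: 1001 ≡ 1 mod 4, sign kept]
  = (17/123)    [1001 ≡ 17 mod 123]
  = (123/17)    [QR: 17 ≡ 1 mod 4, sign kept]
  = (4/17)    [123 ≡ 4 mod 17]
  = (1/17)    [17 ≡ 1 mod 8 ⇒ (2/17)^2 = +1]
  = 1    [(1/17) = 1]
Second factor (943/1001):
(943/1001)
  = (1001/943)    [QR: 1001 ≡ 1 mod 4, sign kept]
  = (58/943)    [1001 ≡ 58 mod 943]
  = (29/943)    [943 ≡ 7 mod 8 ⇒ (2/943) = +1]
  = (943/29)    [QR: 29 ≡ 1 mod 4, sign kept]
  = (15/29)    [943 ≡ 15 mod 29]
  = (29/15)    [QR: 29 ≡ 1 mod 4, sign kept]
  = (14/15)    [29 ≡ 14 mod 15]
  = (7/15)    [15 ≡ 7 mod 8 ⇒ (2/15) = +1]
  = -(15/7)    [QR: both ≡ 3 mod 4, sign flips]
  = -(1/7)    [15 ≡ 1 mod 7]
  = -1    [(1/7) = 1]
Product: (1)·(-1) = -1.

-1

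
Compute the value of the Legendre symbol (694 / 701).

1

(694 / 701)
  = -(347 / 701)    [701 ≡ 5 mod 8 ⇒ (2 / 701) = -1]
  = -(701 / 347)    [QR: 701 ≡ 1 mod 4, sign kept]
  = -(7 / 347)    [701 ≡ 7 mod 347]
  = (347 / 7)    [QR: both ≡ 3 mod 4, sign flips]
  = (4 / 7)    [347 ≡ 4 mod 7]
  = (1 / 7)    [7 ≡ 7 mod 8 ⇒ (2 / 7)^2 = +1]
  = 1    [(1 / 7) = 1]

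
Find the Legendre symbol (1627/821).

(1627/821)
  = (806/821)    [1627 ≡ 806 mod 821]
  = -(403/821)    [821 ≡ 5 mod 8 ⇒ (2/821) = -1]
  = -(821/403)    [QR: 821 ≡ 1 mod 4, sign kept]
  = -(15/403)    [821 ≡ 15 mod 403]
  = (403/15)    [QR: both ≡ 3 mod 4, sign flips]
  = (13/15)    [403 ≡ 13 mod 15]
  = (15/13)    [QR: 13 ≡ 1 mod 4, sign kept]
  = (2/13)    [15 ≡ 2 mod 13]
  = -(1/13)    [13 ≡ 5 mod 8 ⇒ (2/13) = -1]
  = -1    [(1/13) = 1]

-1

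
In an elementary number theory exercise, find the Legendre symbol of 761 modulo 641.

Reduce the numerator: 761 ≡ 120 (mod 641), so (761|641) = (120|641).
Factor out 2: 120 = 2^3·15. Since 641 ≡ 1 (mod 8), (2|641) = +1, and (2|641)^3 = +1. Now have (15|641).
641 ≡ 1 (mod 4), so quadratic reciprocity gives (15|641) = (641|15). Reduce: 641 ≡ 11 (mod 15). Now have (11|15).
Both 11 ≡ 3 and 15 ≡ 3 (mod 4), so reciprocity gives (11|15) = -(15|11). Reduce: 15 ≡ 4 (mod 11). Now have -(4|11).
Factor out 2: 4 = 2^2. Since 11 ≡ 3 (mod 8), (2|11) = -1, and (2|11)^2 = +1. Now have -(1|11).
(1|11) = 1. Collecting the sign factors: -1.

-1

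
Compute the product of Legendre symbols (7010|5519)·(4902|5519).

1

By multiplicativity, (7010·4902|5519) = (7010|5519)·(4902|5519).
First factor (7010|5519):
Reduce the numerator: 7010 ≡ 1491 (mod 5519), so (7010|5519) = (1491|5519).
Both 1491 ≡ 3 and 5519 ≡ 3 (mod 4), so reciprocity gives (1491|5519) = -(5519|1491). Reduce: 5519 ≡ 1046 (mod 1491). Now have -(1046|1491).
Factor out 2: 1046 = 2·523. Since 1491 ≡ 3 (mod 8), (2|1491) = -1. Now have (523|1491).
Both 523 ≡ 3 and 1491 ≡ 3 (mod 4), so reciprocity gives (523|1491) = -(1491|523). Reduce: 1491 ≡ 445 (mod 523). Now have -(445|523).
445 ≡ 1 (mod 4), so quadratic reciprocity gives (445|523) = (523|445). Reduce: 523 ≡ 78 (mod 445). Now have -(78|445).
Factor out 2: 78 = 2·39. Since 445 ≡ 5 (mod 8), (2|445) = -1. Now have (39|445).
445 ≡ 1 (mod 4), so quadratic reciprocity gives (39|445) = (445|39). Reduce: 445 ≡ 16 (mod 39). Now have (16|39).
Factor out 2: 16 = 2^4. Since 39 ≡ 7 (mod 8), (2|39) = +1, and (2|39)^4 = +1. Now have (1|39).
(1|39) = 1. Collecting the sign factors: 1.
Second factor (4902|5519):
Factor out 2: 4902 = 2·2451. Since 5519 ≡ 7 (mod 8), (2|5519) = +1. Now have (2451|5519).
Both 2451 ≡ 3 and 5519 ≡ 3 (mod 4), so reciprocity gives (2451|5519) = -(5519|2451). Reduce: 5519 ≡ 617 (mod 2451). Now have -(617|2451).
617 ≡ 1 (mod 4), so quadratic reciprocity gives (617|2451) = (2451|617). Reduce: 2451 ≡ 600 (mod 617). Now have -(600|617).
Factor out 2: 600 = 2^3·75. Since 617 ≡ 1 (mod 8), (2|617) = +1, and (2|617)^3 = +1. Now have -(75|617).
617 ≡ 1 (mod 4), so quadratic reciprocity gives (75|617) = (617|75). Reduce: 617 ≡ 17 (mod 75). Now have -(17|75).
17 ≡ 1 (mod 4), so quadratic reciprocity gives (17|75) = (75|17). Reduce: 75 ≡ 7 (mod 17). Now have -(7|17).
17 ≡ 1 (mod 4), so quadratic reciprocity gives (7|17) = (17|7). Reduce: 17 ≡ 3 (mod 7). Now have -(3|7).
Both 3 ≡ 3 and 7 ≡ 3 (mod 4), so reciprocity gives (3|7) = -(7|3). Reduce: 7 ≡ 1 (mod 3). Now have (1|3).
(1|3) = 1. Collecting the sign factors: 1.
Product: (1)·(1) = 1.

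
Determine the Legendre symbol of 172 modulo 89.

(172/89)
  = (83/89)    [172 ≡ 83 mod 89]
  = (89/83)    [QR: 89 ≡ 1 mod 4, sign kept]
  = (6/83)    [89 ≡ 6 mod 83]
  = -(3/83)    [83 ≡ 3 mod 8 ⇒ (2/83) = -1]
  = (83/3)    [QR: both ≡ 3 mod 4, sign flips]
  = (2/3)    [83 ≡ 2 mod 3]
  = -(1/3)    [3 ≡ 3 mod 8 ⇒ (2/3) = -1]
  = -1    [(1/3) = 1]

-1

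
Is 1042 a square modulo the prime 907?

yes

Reduce the numerator: 1042 ≡ 135 (mod 907), so (1042/907) = (135/907).
Both 135 ≡ 3 and 907 ≡ 3 (mod 4), so reciprocity gives (135/907) = -(907/135). Reduce: 907 ≡ 97 (mod 135). Now have -(97/135).
97 ≡ 1 (mod 4), so quadratic reciprocity gives (97/135) = (135/97). Reduce: 135 ≡ 38 (mod 97). Now have -(38/97).
Factor out 2: 38 = 2·19. Since 97 ≡ 1 (mod 8), (2/97) = +1. Now have -(19/97).
97 ≡ 1 (mod 4), so quadratic reciprocity gives (19/97) = (97/19). Reduce: 97 ≡ 2 (mod 19). Now have -(2/19).
Factor out 2: 2 = 2. Since 19 ≡ 3 (mod 8), (2/19) = -1. Now have (1/19).
(1/19) = 1. Collecting the sign factors: 1.
The Legendre symbol is 1, so x^2 ≡ 1042 (mod 907) has solution.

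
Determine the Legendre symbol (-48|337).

Reduce the numerator: -48 ≡ 289 (mod 337), so (-48|337) = (289|337).
289 ≡ 1 (mod 4), so quadratic reciprocity gives (289|337) = (337|289). Reduce: 337 ≡ 48 (mod 289). Now have (48|289).
Factor out 2: 48 = 2^4·3. Since 289 ≡ 1 (mod 8), (2|289) = +1, and (2|289)^4 = +1. Now have (3|289).
289 ≡ 1 (mod 4), so quadratic reciprocity gives (3|289) = (289|3). Reduce: 289 ≡ 1 (mod 3). Now have (1|3).
(1|3) = 1. Collecting the sign factors: 1.

1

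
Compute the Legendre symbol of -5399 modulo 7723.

(-5399/7723)
  = (2324/7723)    [-5399 ≡ 2324 mod 7723]
  = (581/7723)    [7723 ≡ 3 mod 8 ⇒ (2/7723)^2 = +1]
  = (7723/581)    [QR: 581 ≡ 1 mod 4, sign kept]
  = (170/581)    [7723 ≡ 170 mod 581]
  = -(85/581)    [581 ≡ 5 mod 8 ⇒ (2/581) = -1]
  = -(581/85)    [QR: 85 ≡ 1 mod 4, sign kept]
  = -(71/85)    [581 ≡ 71 mod 85]
  = -(85/71)    [QR: 85 ≡ 1 mod 4, sign kept]
  = -(14/71)    [85 ≡ 14 mod 71]
  = -(7/71)    [71 ≡ 7 mod 8 ⇒ (2/71) = +1]
  = (71/7)    [QR: both ≡ 3 mod 4, sign flips]
  = (1/7)    [71 ≡ 1 mod 7]
  = 1    [(1/7) = 1]

1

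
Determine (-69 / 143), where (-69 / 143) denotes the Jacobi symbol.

-1

(-69 / 143)
  = -(69 / 143)    [143 ≡ 3 mod 4 ⇒ (-1 / 143) = -1]
  = -(143 / 69)    [QR: 69 ≡ 1 mod 4, sign kept]
  = -(5 / 69)    [143 ≡ 5 mod 69]
  = -(69 / 5)    [QR: 5 ≡ 1 mod 4, sign kept]
  = -(4 / 5)    [69 ≡ 4 mod 5]
  = -(1 / 5)    [5 ≡ 5 mod 8 ⇒ (2 / 5)^2 = +1]
  = -1    [(1 / 5) = 1]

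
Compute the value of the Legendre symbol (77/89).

77 ≡ 1 (mod 4), so quadratic reciprocity gives (77/89) = (89/77). Reduce: 89 ≡ 12 (mod 77). Now have (12/77).
Factor out 2: 12 = 2^2·3. Since 77 ≡ 5 (mod 8), (2/77) = -1, and (2/77)^2 = +1. Now have (3/77).
77 ≡ 1 (mod 4), so quadratic reciprocity gives (3/77) = (77/3). Reduce: 77 ≡ 2 (mod 3). Now have (2/3).
Factor out 2: 2 = 2. Since 3 ≡ 3 (mod 8), (2/3) = -1. Now have -(1/3).
(1/3) = 1. Collecting the sign factors: -1.

-1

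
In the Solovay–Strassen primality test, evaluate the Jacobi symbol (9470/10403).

1

(9470/10403)
  = -(4735/10403)    [10403 ≡ 3 mod 8 ⇒ (2/10403) = -1]
  = (10403/4735)    [QR: both ≡ 3 mod 4, sign flips]
  = (933/4735)    [10403 ≡ 933 mod 4735]
  = (4735/933)    [QR: 933 ≡ 1 mod 4, sign kept]
  = (70/933)    [4735 ≡ 70 mod 933]
  = -(35/933)    [933 ≡ 5 mod 8 ⇒ (2/933) = -1]
  = -(933/35)    [QR: 933 ≡ 1 mod 4, sign kept]
  = -(23/35)    [933 ≡ 23 mod 35]
  = (35/23)    [QR: both ≡ 3 mod 4, sign flips]
  = (12/23)    [35 ≡ 12 mod 23]
  = (3/23)    [23 ≡ 7 mod 8 ⇒ (2/23)^2 = +1]
  = -(23/3)    [QR: both ≡ 3 mod 4, sign flips]
  = -(2/3)    [23 ≡ 2 mod 3]
  = (1/3)    [3 ≡ 3 mod 8 ⇒ (2/3) = -1]
  = 1    [(1/3) = 1]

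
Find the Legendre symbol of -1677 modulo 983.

(-1677/983)
  = (289/983)    [-1677 ≡ 289 mod 983]
  = (983/289)    [QR: 289 ≡ 1 mod 4, sign kept]
  = (116/289)    [983 ≡ 116 mod 289]
  = (29/289)    [289 ≡ 1 mod 8 ⇒ (2/289)^2 = +1]
  = (289/29)    [QR: 29 ≡ 1 mod 4, sign kept]
  = (28/29)    [289 ≡ 28 mod 29]
  = (7/29)    [29 ≡ 5 mod 8 ⇒ (2/29)^2 = +1]
  = (29/7)    [QR: 29 ≡ 1 mod 4, sign kept]
  = (1/7)    [29 ≡ 1 mod 7]
  = 1    [(1/7) = 1]

1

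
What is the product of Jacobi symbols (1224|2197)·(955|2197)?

1

By multiplicativity, (1224·955|2197) = (1224|2197)·(955|2197).
First factor (1224|2197):
Factor out 2: 1224 = 2^3·153. Since 2197 ≡ 5 (mod 8), (2|2197) = -1, and (2|2197)^3 = -1. Now have -(153|2197).
153 ≡ 1 (mod 4), so quadratic reciprocity gives (153|2197) = (2197|153). Reduce: 2197 ≡ 55 (mod 153). Now have -(55|153).
153 ≡ 1 (mod 4), so quadratic reciprocity gives (55|153) = (153|55). Reduce: 153 ≡ 43 (mod 55). Now have -(43|55).
Both 43 ≡ 3 and 55 ≡ 3 (mod 4), so reciprocity gives (43|55) = -(55|43). Reduce: 55 ≡ 12 (mod 43). Now have (12|43).
Factor out 2: 12 = 2^2·3. Since 43 ≡ 3 (mod 8), (2|43) = -1, and (2|43)^2 = +1. Now have (3|43).
Both 3 ≡ 3 and 43 ≡ 3 (mod 4), so reciprocity gives (3|43) = -(43|3). Reduce: 43 ≡ 1 (mod 3). Now have -(1|3).
(1|3) = 1. Collecting the sign factors: -1.
Second factor (955|2197):
2197 ≡ 1 (mod 4), so quadratic reciprocity gives (955|2197) = (2197|955). Reduce: 2197 ≡ 287 (mod 955). Now have (287|955).
Both 287 ≡ 3 and 955 ≡ 3 (mod 4), so reciprocity gives (287|955) = -(955|287). Reduce: 955 ≡ 94 (mod 287). Now have -(94|287).
Factor out 2: 94 = 2·47. Since 287 ≡ 7 (mod 8), (2|287) = +1. Now have -(47|287).
Both 47 ≡ 3 and 287 ≡ 3 (mod 4), so reciprocity gives (47|287) = -(287|47). Reduce: 287 ≡ 5 (mod 47). Now have (5|47).
5 ≡ 1 (mod 4), so quadratic reciprocity gives (5|47) = (47|5). Reduce: 47 ≡ 2 (mod 5). Now have (2|5).
Factor out 2: 2 = 2. Since 5 ≡ 5 (mod 8), (2|5) = -1. Now have -(1|5).
(1|5) = 1. Collecting the sign factors: -1.
Product: (-1)·(-1) = 1.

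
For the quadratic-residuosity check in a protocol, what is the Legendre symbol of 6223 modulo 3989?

1

Reduce the numerator: 6223 ≡ 2234 (mod 3989), so (6223/3989) = (2234/3989).
Factor out 2: 2234 = 2·1117. Since 3989 ≡ 5 (mod 8), (2/3989) = -1. Now have -(1117/3989).
1117 ≡ 1 (mod 4), so quadratic reciprocity gives (1117/3989) = (3989/1117). Reduce: 3989 ≡ 638 (mod 1117). Now have -(638/1117).
Factor out 2: 638 = 2·319. Since 1117 ≡ 5 (mod 8), (2/1117) = -1. Now have (319/1117).
1117 ≡ 1 (mod 4), so quadratic reciprocity gives (319/1117) = (1117/319). Reduce: 1117 ≡ 160 (mod 319). Now have (160/319).
Factor out 2: 160 = 2^5·5. Since 319 ≡ 7 (mod 8), (2/319) = +1, and (2/319)^5 = +1. Now have (5/319).
5 ≡ 1 (mod 4), so quadratic reciprocity gives (5/319) = (319/5). Reduce: 319 ≡ 4 (mod 5). Now have (4/5).
Factor out 2: 4 = 2^2. Since 5 ≡ 5 (mod 8), (2/5) = -1, and (2/5)^2 = +1. Now have (1/5).
(1/5) = 1. Collecting the sign factors: 1.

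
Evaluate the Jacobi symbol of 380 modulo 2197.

Factor out 2: 380 = 2^2·95. Since 2197 ≡ 5 (mod 8), (2/2197) = -1, and (2/2197)^2 = +1. Now have (95/2197).
2197 ≡ 1 (mod 4), so quadratic reciprocity gives (95/2197) = (2197/95). Reduce: 2197 ≡ 12 (mod 95). Now have (12/95).
Factor out 2: 12 = 2^2·3. Since 95 ≡ 7 (mod 8), (2/95) = +1, and (2/95)^2 = +1. Now have (3/95).
Both 3 ≡ 3 and 95 ≡ 3 (mod 4), so reciprocity gives (3/95) = -(95/3). Reduce: 95 ≡ 2 (mod 3). Now have -(2/3).
Factor out 2: 2 = 2. Since 3 ≡ 3 (mod 8), (2/3) = -1. Now have (1/3).
(1/3) = 1. Collecting the sign factors: 1.

1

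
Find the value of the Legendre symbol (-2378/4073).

-1

(-2378/4073)
  = (1695/4073)    [-2378 ≡ 1695 mod 4073]
  = (4073/1695)    [QR: 4073 ≡ 1 mod 4, sign kept]
  = (683/1695)    [4073 ≡ 683 mod 1695]
  = -(1695/683)    [QR: both ≡ 3 mod 4, sign flips]
  = -(329/683)    [1695 ≡ 329 mod 683]
  = -(683/329)    [QR: 329 ≡ 1 mod 4, sign kept]
  = -(25/329)    [683 ≡ 25 mod 329]
  = -(329/25)    [QR: 25 ≡ 1 mod 4, sign kept]
  = -(4/25)    [329 ≡ 4 mod 25]
  = -(1/25)    [25 ≡ 1 mod 8 ⇒ (2/25)^2 = +1]
  = -1    [(1/25) = 1]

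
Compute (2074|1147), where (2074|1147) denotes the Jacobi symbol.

(2074|1147)
  = (927|1147)    [2074 ≡ 927 mod 1147]
  = -(1147|927)    [QR: both ≡ 3 mod 4, sign flips]
  = -(220|927)    [1147 ≡ 220 mod 927]
  = -(55|927)    [927 ≡ 7 mod 8 ⇒ (2|927)^2 = +1]
  = (927|55)    [QR: both ≡ 3 mod 4, sign flips]
  = (47|55)    [927 ≡ 47 mod 55]
  = -(55|47)    [QR: both ≡ 3 mod 4, sign flips]
  = -(8|47)    [55 ≡ 8 mod 47]
  = -(1|47)    [47 ≡ 7 mod 8 ⇒ (2|47)^3 = +1]
  = -1    [(1|47) = 1]

-1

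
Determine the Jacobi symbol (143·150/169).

By multiplicativity, (143·150/169) = (143/169)·(150/169).
First factor (143/169):
(143/169)
  = (169/143)    [QR: 169 ≡ 1 mod 4, sign kept]
  = (26/143)    [169 ≡ 26 mod 143]
  = (13/143)    [143 ≡ 7 mod 8 ⇒ (2/143) = +1]
  = (143/13)    [QR: 13 ≡ 1 mod 4, sign kept]
  = (0/13)    [143 ≡ 0 mod 13]
  = 0    [numerator 0, gcd > 1]
Second factor (150/169):
(150/169)
  = (75/169)    [169 ≡ 1 mod 8 ⇒ (2/169) = +1]
  = (169/75)    [QR: 169 ≡ 1 mod 4, sign kept]
  = (19/75)    [169 ≡ 19 mod 75]
  = -(75/19)    [QR: both ≡ 3 mod 4, sign flips]
  = -(18/19)    [75 ≡ 18 mod 19]
  = (9/19)    [19 ≡ 3 mod 8 ⇒ (2/19) = -1]
  = (19/9)    [QR: 9 ≡ 1 mod 4, sign kept]
  = (1/9)    [19 ≡ 1 mod 9]
  = 1    [(1/9) = 1]
Product: (0)·(1) = 0.

0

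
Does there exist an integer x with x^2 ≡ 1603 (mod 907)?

no

Reduce the numerator: 1603 ≡ 696 (mod 907), so (1603|907) = (696|907).
Factor out 2: 696 = 2^3·87. Since 907 ≡ 3 (mod 8), (2|907) = -1, and (2|907)^3 = -1. Now have -(87|907).
Both 87 ≡ 3 and 907 ≡ 3 (mod 4), so reciprocity gives (87|907) = -(907|87). Reduce: 907 ≡ 37 (mod 87). Now have (37|87).
37 ≡ 1 (mod 4), so quadratic reciprocity gives (37|87) = (87|37). Reduce: 87 ≡ 13 (mod 37). Now have (13|37).
13 ≡ 1 (mod 4), so quadratic reciprocity gives (13|37) = (37|13). Reduce: 37 ≡ 11 (mod 13). Now have (11|13).
13 ≡ 1 (mod 4), so quadratic reciprocity gives (11|13) = (13|11). Reduce: 13 ≡ 2 (mod 11). Now have (2|11).
Factor out 2: 2 = 2. Since 11 ≡ 3 (mod 8), (2|11) = -1. Now have -(1|11).
(1|11) = 1. Collecting the sign factors: -1.
(1603|907) = -1, and 907 is prime, so 1603 is not a quadratic residue mod 907.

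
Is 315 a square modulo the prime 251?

Reduce the numerator: 315 ≡ 64 (mod 251), so (315/251) = (64/251).
Factor out 2: 64 = 2^6. Since 251 ≡ 3 (mod 8), (2/251) = -1, and (2/251)^6 = +1. Now have (1/251).
(1/251) = 1. Collecting the sign factors: 1.
The Legendre symbol is 1, so x^2 ≡ 315 (mod 251) has solution.

yes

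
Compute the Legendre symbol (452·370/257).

By multiplicativity, (452·370/257) = (452/257)·(370/257).
First factor (452/257):
(452/257)
  = (195/257)    [452 ≡ 195 mod 257]
  = (257/195)    [QR: 257 ≡ 1 mod 4, sign kept]
  = (62/195)    [257 ≡ 62 mod 195]
  = -(31/195)    [195 ≡ 3 mod 8 ⇒ (2/195) = -1]
  = (195/31)    [QR: both ≡ 3 mod 4, sign flips]
  = (9/31)    [195 ≡ 9 mod 31]
  = (31/9)    [QR: 9 ≡ 1 mod 4, sign kept]
  = (4/9)    [31 ≡ 4 mod 9]
  = (1/9)    [9 ≡ 1 mod 8 ⇒ (2/9)^2 = +1]
  = 1    [(1/9) = 1]
Second factor (370/257):
(370/257)
  = (113/257)    [370 ≡ 113 mod 257]
  = (257/113)    [QR: 113 ≡ 1 mod 4, sign kept]
  = (31/113)    [257 ≡ 31 mod 113]
  = (113/31)    [QR: 113 ≡ 1 mod 4, sign kept]
  = (20/31)    [113 ≡ 20 mod 31]
  = (5/31)    [31 ≡ 7 mod 8 ⇒ (2/31)^2 = +1]
  = (31/5)    [QR: 5 ≡ 1 mod 4, sign kept]
  = (1/5)    [31 ≡ 1 mod 5]
  = 1    [(1/5) = 1]
Product: (1)·(1) = 1.

1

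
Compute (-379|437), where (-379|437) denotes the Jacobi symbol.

1

Pull out -1: (-379|437) = (-1|437)·(379|437). Since 437 ≡ 1 (mod 4), (-1|437) = +1. Now have (379|437).
437 ≡ 1 (mod 4), so quadratic reciprocity gives (379|437) = (437|379). Reduce: 437 ≡ 58 (mod 379). Now have (58|379).
Factor out 2: 58 = 2·29. Since 379 ≡ 3 (mod 8), (2|379) = -1. Now have -(29|379).
29 ≡ 1 (mod 4), so quadratic reciprocity gives (29|379) = (379|29). Reduce: 379 ≡ 2 (mod 29). Now have -(2|29).
Factor out 2: 2 = 2. Since 29 ≡ 5 (mod 8), (2|29) = -1. Now have (1|29).
(1|29) = 1. Collecting the sign factors: 1.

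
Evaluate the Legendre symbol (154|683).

Factor out 2: 154 = 2·77. Since 683 ≡ 3 (mod 8), (2|683) = -1. Now have -(77|683).
77 ≡ 1 (mod 4), so quadratic reciprocity gives (77|683) = (683|77). Reduce: 683 ≡ 67 (mod 77). Now have -(67|77).
77 ≡ 1 (mod 4), so quadratic reciprocity gives (67|77) = (77|67). Reduce: 77 ≡ 10 (mod 67). Now have -(10|67).
Factor out 2: 10 = 2·5. Since 67 ≡ 3 (mod 8), (2|67) = -1. Now have (5|67).
5 ≡ 1 (mod 4), so quadratic reciprocity gives (5|67) = (67|5). Reduce: 67 ≡ 2 (mod 5). Now have (2|5).
Factor out 2: 2 = 2. Since 5 ≡ 5 (mod 8), (2|5) = -1. Now have -(1|5).
(1|5) = 1. Collecting the sign factors: -1.

-1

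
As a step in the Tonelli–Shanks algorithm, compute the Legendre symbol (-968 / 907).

1

Pull out -1: (-968 / 907) = (-1 / 907)·(968 / 907). Since 907 ≡ 3 (mod 4), (-1 / 907) = -1. Now have -(968 / 907).
Reduce the numerator: 968 ≡ 61 (mod 907), so (968 / 907) = (61 / 907).
61 ≡ 1 (mod 4), so quadratic reciprocity gives (61 / 907) = (907 / 61). Reduce: 907 ≡ 53 (mod 61). Now have -(53 / 61).
53 ≡ 1 (mod 4), so quadratic reciprocity gives (53 / 61) = (61 / 53). Reduce: 61 ≡ 8 (mod 53). Now have -(8 / 53).
Factor out 2: 8 = 2^3. Since 53 ≡ 5 (mod 8), (2 / 53) = -1, and (2 / 53)^3 = -1. Now have (1 / 53).
(1 / 53) = 1. Collecting the sign factors: 1.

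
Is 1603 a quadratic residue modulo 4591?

Both 1603 ≡ 3 and 4591 ≡ 3 (mod 4), so reciprocity gives (1603|4591) = -(4591|1603). Reduce: 4591 ≡ 1385 (mod 1603). Now have -(1385|1603).
1385 ≡ 1 (mod 4), so quadratic reciprocity gives (1385|1603) = (1603|1385). Reduce: 1603 ≡ 218 (mod 1385). Now have -(218|1385).
Factor out 2: 218 = 2·109. Since 1385 ≡ 1 (mod 8), (2|1385) = +1. Now have -(109|1385).
109 ≡ 1 (mod 4), so quadratic reciprocity gives (109|1385) = (1385|109). Reduce: 1385 ≡ 77 (mod 109). Now have -(77|109).
77 ≡ 1 (mod 4), so quadratic reciprocity gives (77|109) = (109|77). Reduce: 109 ≡ 32 (mod 77). Now have -(32|77).
Factor out 2: 32 = 2^5. Since 77 ≡ 5 (mod 8), (2|77) = -1, and (2|77)^5 = -1. Now have (1|77).
(1|77) = 1. Collecting the sign factors: 1.
(1603|4591) = 1, and 4591 is prime, so 1603 is a quadratic residue mod 4591.

yes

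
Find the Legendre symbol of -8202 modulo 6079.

(-8202 / 6079)
  = (3956 / 6079)    [-8202 ≡ 3956 mod 6079]
  = (989 / 6079)    [6079 ≡ 7 mod 8 ⇒ (2 / 6079)^2 = +1]
  = (6079 / 989)    [QR: 989 ≡ 1 mod 4, sign kept]
  = (145 / 989)    [6079 ≡ 145 mod 989]
  = (989 / 145)    [QR: 145 ≡ 1 mod 4, sign kept]
  = (119 / 145)    [989 ≡ 119 mod 145]
  = (145 / 119)    [QR: 145 ≡ 1 mod 4, sign kept]
  = (26 / 119)    [145 ≡ 26 mod 119]
  = (13 / 119)    [119 ≡ 7 mod 8 ⇒ (2 / 119) = +1]
  = (119 / 13)    [QR: 13 ≡ 1 mod 4, sign kept]
  = (2 / 13)    [119 ≡ 2 mod 13]
  = -(1 / 13)    [13 ≡ 5 mod 8 ⇒ (2 / 13) = -1]
  = -1    [(1 / 13) = 1]

-1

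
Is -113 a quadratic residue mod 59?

yes

Reduce the numerator: -113 ≡ 5 (mod 59), so (-113/59) = (5/59).
5 ≡ 1 (mod 4), so quadratic reciprocity gives (5/59) = (59/5). Reduce: 59 ≡ 4 (mod 5). Now have (4/5).
Factor out 2: 4 = 2^2. Since 5 ≡ 5 (mod 8), (2/5) = -1, and (2/5)^2 = +1. Now have (1/5).
(1/5) = 1. Collecting the sign factors: 1.
(-113/59) = 1, and 59 is prime, so -113 is a quadratic residue mod 59.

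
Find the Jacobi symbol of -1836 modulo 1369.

1

(-1836/1369)
  = (902/1369)    [-1836 ≡ 902 mod 1369]
  = (451/1369)    [1369 ≡ 1 mod 8 ⇒ (2/1369) = +1]
  = (1369/451)    [QR: 1369 ≡ 1 mod 4, sign kept]
  = (16/451)    [1369 ≡ 16 mod 451]
  = (1/451)    [451 ≡ 3 mod 8 ⇒ (2/451)^4 = +1]
  = 1    [(1/451) = 1]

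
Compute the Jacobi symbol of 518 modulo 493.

(518/493)
  = (25/493)    [518 ≡ 25 mod 493]
  = (493/25)    [QR: 25 ≡ 1 mod 4, sign kept]
  = (18/25)    [493 ≡ 18 mod 25]
  = (9/25)    [25 ≡ 1 mod 8 ⇒ (2/25) = +1]
  = (25/9)    [QR: 9 ≡ 1 mod 4, sign kept]
  = (7/9)    [25 ≡ 7 mod 9]
  = (9/7)    [QR: 9 ≡ 1 mod 4, sign kept]
  = (2/7)    [9 ≡ 2 mod 7]
  = (1/7)    [7 ≡ 7 mod 8 ⇒ (2/7) = +1]
  = 1    [(1/7) = 1]

1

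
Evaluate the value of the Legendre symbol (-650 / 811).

(-650 / 811)
  = -(650 / 811)    [811 ≡ 3 mod 4 ⇒ (-1 / 811) = -1]
  = (325 / 811)    [811 ≡ 3 mod 8 ⇒ (2 / 811) = -1]
  = (811 / 325)    [QR: 325 ≡ 1 mod 4, sign kept]
  = (161 / 325)    [811 ≡ 161 mod 325]
  = (325 / 161)    [QR: 161 ≡ 1 mod 4, sign kept]
  = (3 / 161)    [325 ≡ 3 mod 161]
  = (161 / 3)    [QR: 161 ≡ 1 mod 4, sign kept]
  = (2 / 3)    [161 ≡ 2 mod 3]
  = -(1 / 3)    [3 ≡ 3 mod 8 ⇒ (2 / 3) = -1]
  = -1    [(1 / 3) = 1]

-1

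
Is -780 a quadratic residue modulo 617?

no

(-780/617)
  = (780/617)    [617 ≡ 1 mod 4 ⇒ (-1/617) = +1]
  = (163/617)    [780 ≡ 163 mod 617]
  = (617/163)    [QR: 617 ≡ 1 mod 4, sign kept]
  = (128/163)    [617 ≡ 128 mod 163]
  = -(1/163)    [163 ≡ 3 mod 8 ⇒ (2/163)^7 = -1]
  = -1    [(1/163) = 1]
(-780/617) = -1, and 617 is prime, so -780 is not a quadratic residue mod 617.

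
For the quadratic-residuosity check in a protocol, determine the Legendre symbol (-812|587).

-1

Reduce the numerator: -812 ≡ 362 (mod 587), so (-812|587) = (362|587).
Factor out 2: 362 = 2·181. Since 587 ≡ 3 (mod 8), (2|587) = -1. Now have -(181|587).
181 ≡ 1 (mod 4), so quadratic reciprocity gives (181|587) = (587|181). Reduce: 587 ≡ 44 (mod 181). Now have -(44|181).
Factor out 2: 44 = 2^2·11. Since 181 ≡ 5 (mod 8), (2|181) = -1, and (2|181)^2 = +1. Now have -(11|181).
181 ≡ 1 (mod 4), so quadratic reciprocity gives (11|181) = (181|11). Reduce: 181 ≡ 5 (mod 11). Now have -(5|11).
5 ≡ 1 (mod 4), so quadratic reciprocity gives (5|11) = (11|5). Reduce: 11 ≡ 1 (mod 5). Now have -(1|5).
(1|5) = 1. Collecting the sign factors: -1.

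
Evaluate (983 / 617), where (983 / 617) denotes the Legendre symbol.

1

(983 / 617)
  = (366 / 617)    [983 ≡ 366 mod 617]
  = (183 / 617)    [617 ≡ 1 mod 8 ⇒ (2 / 617) = +1]
  = (617 / 183)    [QR: 617 ≡ 1 mod 4, sign kept]
  = (68 / 183)    [617 ≡ 68 mod 183]
  = (17 / 183)    [183 ≡ 7 mod 8 ⇒ (2 / 183)^2 = +1]
  = (183 / 17)    [QR: 17 ≡ 1 mod 4, sign kept]
  = (13 / 17)    [183 ≡ 13 mod 17]
  = (17 / 13)    [QR: 13 ≡ 1 mod 4, sign kept]
  = (4 / 13)    [17 ≡ 4 mod 13]
  = (1 / 13)    [13 ≡ 5 mod 8 ⇒ (2 / 13)^2 = +1]
  = 1    [(1 / 13) = 1]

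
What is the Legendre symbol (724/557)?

Reduce the numerator: 724 ≡ 167 (mod 557), so (724/557) = (167/557).
557 ≡ 1 (mod 4), so quadratic reciprocity gives (167/557) = (557/167). Reduce: 557 ≡ 56 (mod 167). Now have (56/167).
Factor out 2: 56 = 2^3·7. Since 167 ≡ 7 (mod 8), (2/167) = +1, and (2/167)^3 = +1. Now have (7/167).
Both 7 ≡ 3 and 167 ≡ 3 (mod 4), so reciprocity gives (7/167) = -(167/7). Reduce: 167 ≡ 6 (mod 7). Now have -(6/7).
Factor out 2: 6 = 2·3. Since 7 ≡ 7 (mod 8), (2/7) = +1. Now have -(3/7).
Both 3 ≡ 3 and 7 ≡ 3 (mod 4), so reciprocity gives (3/7) = -(7/3). Reduce: 7 ≡ 1 (mod 3). Now have (1/3).
(1/3) = 1. Collecting the sign factors: 1.

1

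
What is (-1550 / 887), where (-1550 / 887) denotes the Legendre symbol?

1

Reduce the numerator: -1550 ≡ 224 (mod 887), so (-1550 / 887) = (224 / 887).
Factor out 2: 224 = 2^5·7. Since 887 ≡ 7 (mod 8), (2 / 887) = +1, and (2 / 887)^5 = +1. Now have (7 / 887).
Both 7 ≡ 3 and 887 ≡ 3 (mod 4), so reciprocity gives (7 / 887) = -(887 / 7). Reduce: 887 ≡ 5 (mod 7). Now have -(5 / 7).
5 ≡ 1 (mod 4), so quadratic reciprocity gives (5 / 7) = (7 / 5). Reduce: 7 ≡ 2 (mod 5). Now have -(2 / 5).
Factor out 2: 2 = 2. Since 5 ≡ 5 (mod 8), (2 / 5) = -1. Now have (1 / 5).
(1 / 5) = 1. Collecting the sign factors: 1.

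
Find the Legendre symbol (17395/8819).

Reduce the numerator: 17395 ≡ 8576 (mod 8819), so (17395/8819) = (8576/8819).
Factor out 2: 8576 = 2^7·67. Since 8819 ≡ 3 (mod 8), (2/8819) = -1, and (2/8819)^7 = -1. Now have -(67/8819).
Both 67 ≡ 3 and 8819 ≡ 3 (mod 4), so reciprocity gives (67/8819) = -(8819/67). Reduce: 8819 ≡ 42 (mod 67). Now have (42/67).
Factor out 2: 42 = 2·21. Since 67 ≡ 3 (mod 8), (2/67) = -1. Now have -(21/67).
21 ≡ 1 (mod 4), so quadratic reciprocity gives (21/67) = (67/21). Reduce: 67 ≡ 4 (mod 21). Now have -(4/21).
Factor out 2: 4 = 2^2. Since 21 ≡ 5 (mod 8), (2/21) = -1, and (2/21)^2 = +1. Now have -(1/21).
(1/21) = 1. Collecting the sign factors: -1.

-1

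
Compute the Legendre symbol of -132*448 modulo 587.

By multiplicativity, (-132·448/587) = (-132/587)·(448/587).
First factor (-132/587):
(-132/587)
  = (455/587)    [-132 ≡ 455 mod 587]
  = -(587/455)    [QR: both ≡ 3 mod 4, sign flips]
  = -(132/455)    [587 ≡ 132 mod 455]
  = -(33/455)    [455 ≡ 7 mod 8 ⇒ (2/455)^2 = +1]
  = -(455/33)    [QR: 33 ≡ 1 mod 4, sign kept]
  = -(26/33)    [455 ≡ 26 mod 33]
  = -(13/33)    [33 ≡ 1 mod 8 ⇒ (2/33) = +1]
  = -(33/13)    [QR: 13 ≡ 1 mod 4, sign kept]
  = -(7/13)    [33 ≡ 7 mod 13]
  = -(13/7)    [QR: 13 ≡ 1 mod 4, sign kept]
  = -(6/7)    [13 ≡ 6 mod 7]
  = -(3/7)    [7 ≡ 7 mod 8 ⇒ (2/7) = +1]
  = (7/3)    [QR: both ≡ 3 mod 4, sign flips]
  = (1/3)    [7 ≡ 1 mod 3]
  = 1    [(1/3) = 1]
Second factor (448/587):
(448/587)
  = (7/587)    [587 ≡ 3 mod 8 ⇒ (2/587)^6 = +1]
  = -(587/7)    [QR: both ≡ 3 mod 4, sign flips]
  = -(6/7)    [587 ≡ 6 mod 7]
  = -(3/7)    [7 ≡ 7 mod 8 ⇒ (2/7) = +1]
  = (7/3)    [QR: both ≡ 3 mod 4, sign flips]
  = (1/3)    [7 ≡ 1 mod 3]
  = 1    [(1/3) = 1]
Product: (1)·(1) = 1.

1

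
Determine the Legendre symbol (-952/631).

1

Reduce the numerator: -952 ≡ 310 (mod 631), so (-952/631) = (310/631).
Factor out 2: 310 = 2·155. Since 631 ≡ 7 (mod 8), (2/631) = +1. Now have (155/631).
Both 155 ≡ 3 and 631 ≡ 3 (mod 4), so reciprocity gives (155/631) = -(631/155). Reduce: 631 ≡ 11 (mod 155). Now have -(11/155).
Both 11 ≡ 3 and 155 ≡ 3 (mod 4), so reciprocity gives (11/155) = -(155/11). Reduce: 155 ≡ 1 (mod 11). Now have (1/11).
(1/11) = 1. Collecting the sign factors: 1.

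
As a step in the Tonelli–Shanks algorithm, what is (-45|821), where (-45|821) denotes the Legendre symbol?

(-45|821)
  = (776|821)    [-45 ≡ 776 mod 821]
  = -(97|821)    [821 ≡ 5 mod 8 ⇒ (2|821)^3 = -1]
  = -(821|97)    [QR: 97 ≡ 1 mod 4, sign kept]
  = -(45|97)    [821 ≡ 45 mod 97]
  = -(97|45)    [QR: 45 ≡ 1 mod 4, sign kept]
  = -(7|45)    [97 ≡ 7 mod 45]
  = -(45|7)    [QR: 45 ≡ 1 mod 4, sign kept]
  = -(3|7)    [45 ≡ 3 mod 7]
  = (7|3)    [QR: both ≡ 3 mod 4, sign flips]
  = (1|3)    [7 ≡ 1 mod 3]
  = 1    [(1|3) = 1]

1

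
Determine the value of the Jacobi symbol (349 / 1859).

349 ≡ 1 (mod 4), so quadratic reciprocity gives (349 / 1859) = (1859 / 349). Reduce: 1859 ≡ 114 (mod 349). Now have (114 / 349).
Factor out 2: 114 = 2·57. Since 349 ≡ 5 (mod 8), (2 / 349) = -1. Now have -(57 / 349).
57 ≡ 1 (mod 4), so quadratic reciprocity gives (57 / 349) = (349 / 57). Reduce: 349 ≡ 7 (mod 57). Now have -(7 / 57).
57 ≡ 1 (mod 4), so quadratic reciprocity gives (7 / 57) = (57 / 7). Reduce: 57 ≡ 1 (mod 7). Now have -(1 / 7).
(1 / 7) = 1. Collecting the sign factors: -1.

-1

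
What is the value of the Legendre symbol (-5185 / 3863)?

1

(-5185 / 3863)
  = -(5185 / 3863)    [3863 ≡ 3 mod 4 ⇒ (-1 / 3863) = -1]
  = -(1322 / 3863)    [5185 ≡ 1322 mod 3863]
  = -(661 / 3863)    [3863 ≡ 7 mod 8 ⇒ (2 / 3863) = +1]
  = -(3863 / 661)    [QR: 661 ≡ 1 mod 4, sign kept]
  = -(558 / 661)    [3863 ≡ 558 mod 661]
  = (279 / 661)    [661 ≡ 5 mod 8 ⇒ (2 / 661) = -1]
  = (661 / 279)    [QR: 661 ≡ 1 mod 4, sign kept]
  = (103 / 279)    [661 ≡ 103 mod 279]
  = -(279 / 103)    [QR: both ≡ 3 mod 4, sign flips]
  = -(73 / 103)    [279 ≡ 73 mod 103]
  = -(103 / 73)    [QR: 73 ≡ 1 mod 4, sign kept]
  = -(30 / 73)    [103 ≡ 30 mod 73]
  = -(15 / 73)    [73 ≡ 1 mod 8 ⇒ (2 / 73) = +1]
  = -(73 / 15)    [QR: 73 ≡ 1 mod 4, sign kept]
  = -(13 / 15)    [73 ≡ 13 mod 15]
  = -(15 / 13)    [QR: 13 ≡ 1 mod 4, sign kept]
  = -(2 / 13)    [15 ≡ 2 mod 13]
  = (1 / 13)    [13 ≡ 5 mod 8 ⇒ (2 / 13) = -1]
  = 1    [(1 / 13) = 1]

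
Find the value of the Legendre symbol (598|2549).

(598|2549)
  = -(299|2549)    [2549 ≡ 5 mod 8 ⇒ (2|2549) = -1]
  = -(2549|299)    [QR: 2549 ≡ 1 mod 4, sign kept]
  = -(157|299)    [2549 ≡ 157 mod 299]
  = -(299|157)    [QR: 157 ≡ 1 mod 4, sign kept]
  = -(142|157)    [299 ≡ 142 mod 157]
  = (71|157)    [157 ≡ 5 mod 8 ⇒ (2|157) = -1]
  = (157|71)    [QR: 157 ≡ 1 mod 4, sign kept]
  = (15|71)    [157 ≡ 15 mod 71]
  = -(71|15)    [QR: both ≡ 3 mod 4, sign flips]
  = -(11|15)    [71 ≡ 11 mod 15]
  = (15|11)    [QR: both ≡ 3 mod 4, sign flips]
  = (4|11)    [15 ≡ 4 mod 11]
  = (1|11)    [11 ≡ 3 mod 8 ⇒ (2|11)^2 = +1]
  = 1    [(1|11) = 1]

1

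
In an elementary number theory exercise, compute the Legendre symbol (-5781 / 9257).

(-5781 / 9257)
  = (5781 / 9257)    [9257 ≡ 1 mod 4 ⇒ (-1 / 9257) = +1]
  = (9257 / 5781)    [QR: 5781 ≡ 1 mod 4, sign kept]
  = (3476 / 5781)    [9257 ≡ 3476 mod 5781]
  = (869 / 5781)    [5781 ≡ 5 mod 8 ⇒ (2 / 5781)^2 = +1]
  = (5781 / 869)    [QR: 869 ≡ 1 mod 4, sign kept]
  = (567 / 869)    [5781 ≡ 567 mod 869]
  = (869 / 567)    [QR: 869 ≡ 1 mod 4, sign kept]
  = (302 / 567)    [869 ≡ 302 mod 567]
  = (151 / 567)    [567 ≡ 7 mod 8 ⇒ (2 / 567) = +1]
  = -(567 / 151)    [QR: both ≡ 3 mod 4, sign flips]
  = -(114 / 151)    [567 ≡ 114 mod 151]
  = -(57 / 151)    [151 ≡ 7 mod 8 ⇒ (2 / 151) = +1]
  = -(151 / 57)    [QR: 57 ≡ 1 mod 4, sign kept]
  = -(37 / 57)    [151 ≡ 37 mod 57]
  = -(57 / 37)    [QR: 37 ≡ 1 mod 4, sign kept]
  = -(20 / 37)    [57 ≡ 20 mod 37]
  = -(5 / 37)    [37 ≡ 5 mod 8 ⇒ (2 / 37)^2 = +1]
  = -(37 / 5)    [QR: 5 ≡ 1 mod 4, sign kept]
  = -(2 / 5)    [37 ≡ 2 mod 5]
  = (1 / 5)    [5 ≡ 5 mod 8 ⇒ (2 / 5) = -1]
  = 1    [(1 / 5) = 1]

1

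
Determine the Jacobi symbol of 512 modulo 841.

Factor out 2: 512 = 2^9. Since 841 ≡ 1 (mod 8), (2 / 841) = +1, and (2 / 841)^9 = +1. Now have (1 / 841).
(1 / 841) = 1. Collecting the sign factors: 1.

1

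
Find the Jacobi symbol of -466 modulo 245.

1

Reduce the numerator: -466 ≡ 24 (mod 245), so (-466|245) = (24|245).
Factor out 2: 24 = 2^3·3. Since 245 ≡ 5 (mod 8), (2|245) = -1, and (2|245)^3 = -1. Now have -(3|245).
245 ≡ 1 (mod 4), so quadratic reciprocity gives (3|245) = (245|3). Reduce: 245 ≡ 2 (mod 3). Now have -(2|3).
Factor out 2: 2 = 2. Since 3 ≡ 3 (mod 8), (2|3) = -1. Now have (1|3).
(1|3) = 1. Collecting the sign factors: 1.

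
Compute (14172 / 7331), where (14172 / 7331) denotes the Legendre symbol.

Reduce the numerator: 14172 ≡ 6841 (mod 7331), so (14172 / 7331) = (6841 / 7331).
6841 ≡ 1 (mod 4), so quadratic reciprocity gives (6841 / 7331) = (7331 / 6841). Reduce: 7331 ≡ 490 (mod 6841). Now have (490 / 6841).
Factor out 2: 490 = 2·245. Since 6841 ≡ 1 (mod 8), (2 / 6841) = +1. Now have (245 / 6841).
245 ≡ 1 (mod 4), so quadratic reciprocity gives (245 / 6841) = (6841 / 245). Reduce: 6841 ≡ 226 (mod 245). Now have (226 / 245).
Factor out 2: 226 = 2·113. Since 245 ≡ 5 (mod 8), (2 / 245) = -1. Now have -(113 / 245).
113 ≡ 1 (mod 4), so quadratic reciprocity gives (113 / 245) = (245 / 113). Reduce: 245 ≡ 19 (mod 113). Now have -(19 / 113).
113 ≡ 1 (mod 4), so quadratic reciprocity gives (19 / 113) = (113 / 19). Reduce: 113 ≡ 18 (mod 19). Now have -(18 / 19).
Factor out 2: 18 = 2·9. Since 19 ≡ 3 (mod 8), (2 / 19) = -1. Now have (9 / 19).
9 ≡ 1 (mod 4), so quadratic reciprocity gives (9 / 19) = (19 / 9). Reduce: 19 ≡ 1 (mod 9). Now have (1 / 9).
(1 / 9) = 1. Collecting the sign factors: 1.

1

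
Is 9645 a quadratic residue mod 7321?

no

(9645|7321)
  = (2324|7321)    [9645 ≡ 2324 mod 7321]
  = (581|7321)    [7321 ≡ 1 mod 8 ⇒ (2|7321)^2 = +1]
  = (7321|581)    [QR: 581 ≡ 1 mod 4, sign kept]
  = (349|581)    [7321 ≡ 349 mod 581]
  = (581|349)    [QR: 349 ≡ 1 mod 4, sign kept]
  = (232|349)    [581 ≡ 232 mod 349]
  = -(29|349)    [349 ≡ 5 mod 8 ⇒ (2|349)^3 = -1]
  = -(349|29)    [QR: 29 ≡ 1 mod 4, sign kept]
  = -(1|29)    [349 ≡ 1 mod 29]
  = -1    [(1|29) = 1]
The Legendre symbol is -1, so x^2 ≡ 9645 (mod 7321) has no solution.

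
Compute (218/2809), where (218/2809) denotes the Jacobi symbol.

Factor out 2: 218 = 2·109. Since 2809 ≡ 1 (mod 8), (2/2809) = +1. Now have (109/2809).
109 ≡ 1 (mod 4), so quadratic reciprocity gives (109/2809) = (2809/109). Reduce: 2809 ≡ 84 (mod 109). Now have (84/109).
Factor out 2: 84 = 2^2·21. Since 109 ≡ 5 (mod 8), (2/109) = -1, and (2/109)^2 = +1. Now have (21/109).
21 ≡ 1 (mod 4), so quadratic reciprocity gives (21/109) = (109/21). Reduce: 109 ≡ 4 (mod 21). Now have (4/21).
Factor out 2: 4 = 2^2. Since 21 ≡ 5 (mod 8), (2/21) = -1, and (2/21)^2 = +1. Now have (1/21).
(1/21) = 1. Collecting the sign factors: 1.

1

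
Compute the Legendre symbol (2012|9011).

1

Factor out 2: 2012 = 2^2·503. Since 9011 ≡ 3 (mod 8), (2|9011) = -1, and (2|9011)^2 = +1. Now have (503|9011).
Both 503 ≡ 3 and 9011 ≡ 3 (mod 4), so reciprocity gives (503|9011) = -(9011|503). Reduce: 9011 ≡ 460 (mod 503). Now have -(460|503).
Factor out 2: 460 = 2^2·115. Since 503 ≡ 7 (mod 8), (2|503) = +1, and (2|503)^2 = +1. Now have -(115|503).
Both 115 ≡ 3 and 503 ≡ 3 (mod 4), so reciprocity gives (115|503) = -(503|115). Reduce: 503 ≡ 43 (mod 115). Now have (43|115).
Both 43 ≡ 3 and 115 ≡ 3 (mod 4), so reciprocity gives (43|115) = -(115|43). Reduce: 115 ≡ 29 (mod 43). Now have -(29|43).
29 ≡ 1 (mod 4), so quadratic reciprocity gives (29|43) = (43|29). Reduce: 43 ≡ 14 (mod 29). Now have -(14|29).
Factor out 2: 14 = 2·7. Since 29 ≡ 5 (mod 8), (2|29) = -1. Now have (7|29).
29 ≡ 1 (mod 4), so quadratic reciprocity gives (7|29) = (29|7). Reduce: 29 ≡ 1 (mod 7). Now have (1|7).
(1|7) = 1. Collecting the sign factors: 1.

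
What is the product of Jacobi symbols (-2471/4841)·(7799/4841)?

By multiplicativity, (-2471·7799/4841) = (-2471/4841)·(7799/4841).
First factor (-2471/4841):
Reduce the numerator: -2471 ≡ 2370 (mod 4841), so (-2471/4841) = (2370/4841).
Factor out 2: 2370 = 2·1185. Since 4841 ≡ 1 (mod 8), (2/4841) = +1. Now have (1185/4841).
1185 ≡ 1 (mod 4), so quadratic reciprocity gives (1185/4841) = (4841/1185). Reduce: 4841 ≡ 101 (mod 1185). Now have (101/1185).
101 ≡ 1 (mod 4), so quadratic reciprocity gives (101/1185) = (1185/101). Reduce: 1185 ≡ 74 (mod 101). Now have (74/101).
Factor out 2: 74 = 2·37. Since 101 ≡ 5 (mod 8), (2/101) = -1. Now have -(37/101).
37 ≡ 1 (mod 4), so quadratic reciprocity gives (37/101) = (101/37). Reduce: 101 ≡ 27 (mod 37). Now have -(27/37).
37 ≡ 1 (mod 4), so quadratic reciprocity gives (27/37) = (37/27). Reduce: 37 ≡ 10 (mod 27). Now have -(10/27).
Factor out 2: 10 = 2·5. Since 27 ≡ 3 (mod 8), (2/27) = -1. Now have (5/27).
5 ≡ 1 (mod 4), so quadratic reciprocity gives (5/27) = (27/5). Reduce: 27 ≡ 2 (mod 5). Now have (2/5).
Factor out 2: 2 = 2. Since 5 ≡ 5 (mod 8), (2/5) = -1. Now have -(1/5).
(1/5) = 1. Collecting the sign factors: -1.
Second factor (7799/4841):
Reduce the numerator: 7799 ≡ 2958 (mod 4841), so (7799/4841) = (2958/4841).
Factor out 2: 2958 = 2·1479. Since 4841 ≡ 1 (mod 8), (2/4841) = +1. Now have (1479/4841).
4841 ≡ 1 (mod 4), so quadratic reciprocity gives (1479/4841) = (4841/1479). Reduce: 4841 ≡ 404 (mod 1479). Now have (404/1479).
Factor out 2: 404 = 2^2·101. Since 1479 ≡ 7 (mod 8), (2/1479) = +1, and (2/1479)^2 = +1. Now have (101/1479).
101 ≡ 1 (mod 4), so quadratic reciprocity gives (101/1479) = (1479/101). Reduce: 1479 ≡ 65 (mod 101). Now have (65/101).
65 ≡ 1 (mod 4), so quadratic reciprocity gives (65/101) = (101/65). Reduce: 101 ≡ 36 (mod 65). Now have (36/65).
Factor out 2: 36 = 2^2·9. Since 65 ≡ 1 (mod 8), (2/65) = +1, and (2/65)^2 = +1. Now have (9/65).
9 ≡ 1 (mod 4), so quadratic reciprocity gives (9/65) = (65/9). Reduce: 65 ≡ 2 (mod 9). Now have (2/9).
Factor out 2: 2 = 2. Since 9 ≡ 1 (mod 8), (2/9) = +1. Now have (1/9).
(1/9) = 1. Collecting the sign factors: 1.
Product: (-1)·(1) = -1.

-1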